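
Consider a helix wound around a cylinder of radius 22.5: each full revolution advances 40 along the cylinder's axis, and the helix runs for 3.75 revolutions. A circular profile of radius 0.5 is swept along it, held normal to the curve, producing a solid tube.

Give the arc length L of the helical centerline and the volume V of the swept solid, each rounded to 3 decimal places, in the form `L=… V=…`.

2πR = 2π·22.5 = 141.371669
per-turn = √(141.371669² + 40²) = √(19985.9489 + 1600) = √21585.9489 = 146.921574
L = 3.75 × 146.921574 = 550.955903
V = π·0.5² × L = 0.785398 × 550.955903 = 432.719754

L=550.956 V=432.720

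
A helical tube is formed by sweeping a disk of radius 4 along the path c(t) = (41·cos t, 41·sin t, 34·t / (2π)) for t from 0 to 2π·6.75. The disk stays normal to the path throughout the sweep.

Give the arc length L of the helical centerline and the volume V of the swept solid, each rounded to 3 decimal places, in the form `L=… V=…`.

L=1753.951 V=88163.198

2πR = 2π·41 = 257.610598
per-turn = √(257.610598² + 34²) = √(66363.2200 + 1156) = √67519.2200 = 259.844607
L = 6.75 × 259.844607 = 1753.951100
V = π·4² × L = 50.265482 × 1753.951100 = 88163.198244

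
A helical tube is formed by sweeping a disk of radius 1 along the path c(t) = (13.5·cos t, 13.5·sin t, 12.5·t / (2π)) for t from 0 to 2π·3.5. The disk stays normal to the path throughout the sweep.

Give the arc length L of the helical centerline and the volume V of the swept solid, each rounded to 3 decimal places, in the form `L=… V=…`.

2πR = 2π·13.5 = 84.823002
per-turn = √(84.823002² + 12.5²) = √(7194.9416 + 156.25) = √7351.1916 = 85.739090
L = 3.5 × 85.739090 = 300.086816
V = π·1² × L = 3.141593 × 300.086816 = 942.750537

L=300.087 V=942.751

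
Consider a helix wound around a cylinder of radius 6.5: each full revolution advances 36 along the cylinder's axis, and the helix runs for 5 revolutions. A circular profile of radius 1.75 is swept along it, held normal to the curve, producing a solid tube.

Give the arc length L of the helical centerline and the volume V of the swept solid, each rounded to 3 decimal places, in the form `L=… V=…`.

2πR = 2π·6.5 = 40.840704
per-turn = √(40.840704² + 36²) = √(1667.9631 + 1296) = √2963.9631 = 54.442292
L = 5 × 54.442292 = 272.211459
V = π·1.75² × L = 9.621128 × 272.211459 = 2618.981158

L=272.211 V=2618.981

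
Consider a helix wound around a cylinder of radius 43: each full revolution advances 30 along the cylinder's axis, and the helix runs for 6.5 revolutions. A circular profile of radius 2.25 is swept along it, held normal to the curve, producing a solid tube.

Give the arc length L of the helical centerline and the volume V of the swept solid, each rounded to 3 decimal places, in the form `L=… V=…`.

2πR = 2π·43 = 270.176968
per-turn = √(270.176968² + 30²) = √(72995.5942 + 900) = √73895.5942 = 271.837441
L = 6.5 × 271.837441 = 1766.943364
V = π·2.25² × L = 15.904313 × 1766.943364 = 28102.019982

L=1766.943 V=28102.020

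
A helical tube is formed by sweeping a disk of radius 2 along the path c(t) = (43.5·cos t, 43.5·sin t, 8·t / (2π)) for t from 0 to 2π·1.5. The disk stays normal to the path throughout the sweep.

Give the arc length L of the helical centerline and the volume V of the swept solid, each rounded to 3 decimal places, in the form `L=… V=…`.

L=410.153 V=5154.140

2πR = 2π·43.5 = 273.318561
per-turn = √(273.318561² + 8²) = √(74703.0357 + 64) = √74767.0357 = 273.435615
L = 1.5 × 273.435615 = 410.153423
V = π·2² × L = 12.566371 × 410.153423 = 5154.139921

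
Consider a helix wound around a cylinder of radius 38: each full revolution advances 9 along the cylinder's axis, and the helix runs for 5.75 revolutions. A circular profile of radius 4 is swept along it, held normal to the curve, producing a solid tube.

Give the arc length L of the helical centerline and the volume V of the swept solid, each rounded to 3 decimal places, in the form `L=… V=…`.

2πR = 2π·38 = 238.761042
per-turn = √(238.761042² + 9²) = √(57006.8350 + 81) = √57087.8350 = 238.930607
L = 5.75 × 238.930607 = 1373.850991
V = π·4² × L = 50.265482 × 1373.850991 = 69057.282885

L=1373.851 V=69057.283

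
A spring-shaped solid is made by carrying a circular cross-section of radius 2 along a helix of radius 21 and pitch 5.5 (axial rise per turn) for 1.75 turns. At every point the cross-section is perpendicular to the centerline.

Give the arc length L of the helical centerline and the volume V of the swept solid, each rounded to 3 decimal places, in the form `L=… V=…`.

L=231.108 V=2904.183

2πR = 2π·21 = 131.946891
per-turn = √(131.946891² + 5.5²) = √(17409.9822 + 30.25) = √17440.2322 = 132.061471
L = 1.75 × 132.061471 = 231.107575
V = π·2² × L = 12.566371 × 231.107575 = 2904.183433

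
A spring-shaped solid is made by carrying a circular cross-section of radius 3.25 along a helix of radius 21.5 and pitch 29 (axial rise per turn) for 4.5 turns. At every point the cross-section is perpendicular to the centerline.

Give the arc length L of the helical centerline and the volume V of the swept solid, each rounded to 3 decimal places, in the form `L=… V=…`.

L=621.748 V=20631.505

2πR = 2π·21.5 = 135.088484
per-turn = √(135.088484² + 29²) = √(18248.8985 + 841) = √19089.8985 = 138.166199
L = 4.5 × 138.166199 = 621.747895
V = π·3.25² × L = 33.183072 × 621.747895 = 20631.505429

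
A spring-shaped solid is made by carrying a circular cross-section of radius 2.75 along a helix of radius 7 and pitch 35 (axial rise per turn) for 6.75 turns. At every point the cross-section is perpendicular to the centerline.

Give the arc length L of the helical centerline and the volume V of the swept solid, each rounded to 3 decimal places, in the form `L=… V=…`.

2πR = 2π·7 = 43.982297
per-turn = √(43.982297² + 35²) = √(1934.4425 + 1225) = √3159.4425 = 56.208918
L = 6.75 × 56.208918 = 379.410196
V = π·2.75² × L = 23.758294 × 379.410196 = 9014.139163

L=379.410 V=9014.139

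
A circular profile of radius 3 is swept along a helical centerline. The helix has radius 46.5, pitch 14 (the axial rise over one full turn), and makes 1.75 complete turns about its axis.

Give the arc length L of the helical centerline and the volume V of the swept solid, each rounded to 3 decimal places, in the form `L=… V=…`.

L=511.881 V=14473.090

2πR = 2π·46.5 = 292.168117
per-turn = √(292.168117² + 14²) = √(85362.2085 + 196) = √85558.2085 = 292.503348
L = 1.75 × 292.503348 = 511.880859
V = π·3² × L = 28.274334 × 511.880859 = 14473.090305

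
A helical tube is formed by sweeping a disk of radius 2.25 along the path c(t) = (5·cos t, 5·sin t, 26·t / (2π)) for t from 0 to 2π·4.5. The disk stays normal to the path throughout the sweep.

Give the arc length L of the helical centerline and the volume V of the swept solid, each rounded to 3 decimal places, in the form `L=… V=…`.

2πR = 2π·5 = 31.415927
per-turn = √(31.415927² + 26²) = √(986.9604 + 676) = √1662.9604 = 40.779412
L = 4.5 × 40.779412 = 183.507354
V = π·2.25² × L = 15.904313 × 183.507354 = 2918.558358

L=183.507 V=2918.558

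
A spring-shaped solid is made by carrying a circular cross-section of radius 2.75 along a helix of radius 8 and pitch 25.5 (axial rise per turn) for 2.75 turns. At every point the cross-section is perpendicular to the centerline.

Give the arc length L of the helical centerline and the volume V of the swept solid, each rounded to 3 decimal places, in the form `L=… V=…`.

2πR = 2π·8 = 50.265482
per-turn = √(50.265482² + 25.5²) = √(2526.6187 + 650.25) = √3176.8687 = 56.363718
L = 2.75 × 56.363718 = 155.000225
V = π·2.75² × L = 23.758294 × 155.000225 = 3682.540984

L=155.000 V=3682.541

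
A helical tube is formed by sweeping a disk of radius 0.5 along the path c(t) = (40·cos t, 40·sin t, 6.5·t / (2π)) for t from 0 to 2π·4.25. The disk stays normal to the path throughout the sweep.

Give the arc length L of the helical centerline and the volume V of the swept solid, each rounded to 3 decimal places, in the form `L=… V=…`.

2πR = 2π·40 = 251.327412
per-turn = √(251.327412² + 6.5²) = √(63165.4682 + 42.25) = √63207.7182 = 251.411452
L = 4.25 × 251.411452 = 1068.498671
V = π·0.5² × L = 0.785398 × 1068.498671 = 839.196894

L=1068.499 V=839.197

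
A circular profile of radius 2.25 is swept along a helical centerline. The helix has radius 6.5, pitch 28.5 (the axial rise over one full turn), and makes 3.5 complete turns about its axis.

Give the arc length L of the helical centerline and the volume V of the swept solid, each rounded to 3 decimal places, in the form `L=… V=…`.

L=174.306 V=2772.218

2πR = 2π·6.5 = 40.840704
per-turn = √(40.840704² + 28.5²) = √(1667.9631 + 812.25) = √2480.2131 = 49.801738
L = 3.5 × 49.801738 = 174.306084
V = π·2.25² × L = 15.904313 × 174.306084 = 2772.218489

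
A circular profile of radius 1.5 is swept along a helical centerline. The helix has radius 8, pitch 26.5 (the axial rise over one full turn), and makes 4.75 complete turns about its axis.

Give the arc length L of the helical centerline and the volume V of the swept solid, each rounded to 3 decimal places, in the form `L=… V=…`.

2πR = 2π·8 = 50.265482
per-turn = √(50.265482² + 26.5²) = √(2526.6187 + 702.25) = √3228.8687 = 56.823135
L = 4.75 × 56.823135 = 269.909894
V = π·1.5² × L = 7.068583 × 269.909894 = 1907.880612

L=269.910 V=1907.881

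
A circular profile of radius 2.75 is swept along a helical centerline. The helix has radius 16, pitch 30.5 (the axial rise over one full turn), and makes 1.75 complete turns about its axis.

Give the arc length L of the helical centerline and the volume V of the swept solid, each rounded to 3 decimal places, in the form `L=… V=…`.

L=183.848 V=4367.907

2πR = 2π·16 = 100.530965
per-turn = √(100.530965² + 30.5²) = √(10106.4749 + 930.25) = √11036.7249 = 105.055818
L = 1.75 × 105.055818 = 183.847682
V = π·2.75² × L = 23.758294 × 183.847682 = 4367.907352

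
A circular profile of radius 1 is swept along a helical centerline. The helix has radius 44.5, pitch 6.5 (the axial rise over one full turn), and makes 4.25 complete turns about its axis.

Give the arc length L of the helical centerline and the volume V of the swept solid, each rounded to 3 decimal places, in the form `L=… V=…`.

2πR = 2π·44.5 = 279.601746
per-turn = √(279.601746² + 6.5²) = √(78177.1365 + 42.25) = √78219.3865 = 279.677290
L = 4.25 × 279.677290 = 1188.628482
V = π·1² × L = 3.141593 × 1188.628482 = 3734.186507

L=1188.628 V=3734.187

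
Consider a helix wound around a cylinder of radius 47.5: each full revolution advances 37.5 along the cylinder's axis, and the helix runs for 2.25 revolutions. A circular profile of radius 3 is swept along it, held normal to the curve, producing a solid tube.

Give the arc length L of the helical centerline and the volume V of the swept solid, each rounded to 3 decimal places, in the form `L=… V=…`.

L=676.795 V=19135.941

2πR = 2π·47.5 = 298.451302
per-turn = √(298.451302² + 37.5²) = √(89073.1797 + 1406.25) = √90479.4297 = 300.797988
L = 2.25 × 300.797988 = 676.795474
V = π·3² × L = 28.274334 × 676.795474 = 19135.941188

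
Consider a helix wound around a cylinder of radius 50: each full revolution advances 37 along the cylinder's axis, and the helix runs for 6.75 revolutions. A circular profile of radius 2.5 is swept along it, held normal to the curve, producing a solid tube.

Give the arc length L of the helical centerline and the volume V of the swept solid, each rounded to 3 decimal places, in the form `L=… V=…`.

L=2135.232 V=41925.173

2πR = 2π·50 = 314.159265
per-turn = √(314.159265² + 37²) = √(98696.0440 + 1369) = √100065.0440 = 316.330593
L = 6.75 × 316.330593 = 2135.231502
V = π·2.5² × L = 19.634954 × 2135.231502 = 41925.172505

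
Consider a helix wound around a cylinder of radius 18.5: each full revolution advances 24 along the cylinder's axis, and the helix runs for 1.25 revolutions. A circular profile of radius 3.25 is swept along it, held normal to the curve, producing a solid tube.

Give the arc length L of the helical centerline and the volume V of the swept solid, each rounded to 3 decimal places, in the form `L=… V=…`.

2πR = 2π·18.5 = 116.238928
per-turn = √(116.238928² + 24²) = √(13511.4884 + 576) = √14087.4884 = 118.690726
L = 1.25 × 118.690726 = 148.363407
V = π·3.25² × L = 33.183072 × 148.363407 = 4923.153691

L=148.363 V=4923.154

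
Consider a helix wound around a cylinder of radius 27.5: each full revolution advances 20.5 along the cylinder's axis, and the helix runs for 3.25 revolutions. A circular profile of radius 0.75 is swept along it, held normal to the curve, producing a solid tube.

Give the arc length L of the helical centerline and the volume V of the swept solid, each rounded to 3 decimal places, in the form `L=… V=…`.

2πR = 2π·27.5 = 172.787596
per-turn = √(172.787596² + 20.5²) = √(29855.5533 + 420.25) = √30275.8033 = 173.999435
L = 3.25 × 173.999435 = 565.498163
V = π·0.75² × L = 1.767146 × 565.498163 = 999.317742

L=565.498 V=999.318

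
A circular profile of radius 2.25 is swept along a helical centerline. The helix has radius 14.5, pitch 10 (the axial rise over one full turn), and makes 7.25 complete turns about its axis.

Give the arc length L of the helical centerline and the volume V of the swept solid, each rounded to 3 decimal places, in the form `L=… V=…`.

L=664.487 V=10568.206

2πR = 2π·14.5 = 91.106187
per-turn = √(91.106187² + 10²) = √(8300.3373 + 100) = √8400.3373 = 91.653354
L = 7.25 × 91.653354 = 664.486817
V = π·2.25² × L = 15.904313 × 664.486817 = 10568.206188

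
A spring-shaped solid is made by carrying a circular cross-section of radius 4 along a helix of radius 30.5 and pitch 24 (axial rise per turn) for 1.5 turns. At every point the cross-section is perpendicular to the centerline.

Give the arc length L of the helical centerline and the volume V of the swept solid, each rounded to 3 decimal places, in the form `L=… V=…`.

L=289.701 V=14561.971

2πR = 2π·30.5 = 191.637152
per-turn = √(191.637152² + 24²) = √(36724.7980 + 576) = √37300.7980 = 193.134145
L = 1.5 × 193.134145 = 289.701218
V = π·4² × L = 50.265482 × 289.701218 = 14561.971468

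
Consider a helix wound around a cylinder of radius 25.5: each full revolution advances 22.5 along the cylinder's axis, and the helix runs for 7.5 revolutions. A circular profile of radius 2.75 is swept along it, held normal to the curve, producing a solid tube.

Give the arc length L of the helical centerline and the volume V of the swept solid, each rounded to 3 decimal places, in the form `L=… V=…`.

2πR = 2π·25.5 = 160.221225
per-turn = √(160.221225² + 22.5²) = √(25670.8410 + 506.25) = √26177.0910 = 161.793359
L = 7.5 × 161.793359 = 1213.450193
V = π·2.75² × L = 23.758294 × 1213.450193 = 28829.506982

L=1213.450 V=28829.507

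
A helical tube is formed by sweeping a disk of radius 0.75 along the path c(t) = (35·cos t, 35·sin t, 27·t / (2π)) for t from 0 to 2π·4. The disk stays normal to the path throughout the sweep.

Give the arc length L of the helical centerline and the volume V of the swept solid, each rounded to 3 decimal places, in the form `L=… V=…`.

L=886.251 V=1566.135

2πR = 2π·35 = 219.911486
per-turn = √(219.911486² + 27²) = √(48361.0616 + 729) = √49090.0616 = 221.562771
L = 4 × 221.562771 = 886.251085
V = π·0.75² × L = 1.767146 × 886.251085 = 1566.134942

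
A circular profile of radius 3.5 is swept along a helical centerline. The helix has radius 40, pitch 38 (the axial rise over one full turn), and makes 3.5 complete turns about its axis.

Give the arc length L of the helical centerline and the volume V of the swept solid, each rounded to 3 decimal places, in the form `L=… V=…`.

2πR = 2π·40 = 251.327412
per-turn = √(251.327412² + 38²) = √(63165.4682 + 1444) = √64609.4682 = 254.183926
L = 3.5 × 254.183926 = 889.643741
V = π·3.5² × L = 38.484510 × 889.643741 = 34237.503434

L=889.644 V=34237.503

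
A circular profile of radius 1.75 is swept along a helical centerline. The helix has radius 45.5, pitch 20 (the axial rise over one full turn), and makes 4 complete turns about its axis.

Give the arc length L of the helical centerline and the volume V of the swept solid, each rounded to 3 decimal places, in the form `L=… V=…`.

L=1146.335 V=11029.032

2πR = 2π·45.5 = 285.884931
per-turn = √(285.884931² + 20²) = √(81730.1940 + 400) = √82130.1940 = 286.583660
L = 4 × 286.583660 = 1146.334639
V = π·1.75² × L = 9.621128 × 1146.334639 = 11029.031722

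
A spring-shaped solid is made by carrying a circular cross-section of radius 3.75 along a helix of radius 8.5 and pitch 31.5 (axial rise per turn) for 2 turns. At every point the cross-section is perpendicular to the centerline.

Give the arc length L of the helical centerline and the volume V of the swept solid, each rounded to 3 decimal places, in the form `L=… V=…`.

2πR = 2π·8.5 = 53.407075
per-turn = √(53.407075² + 31.5²) = √(2852.3157 + 992.25) = √3844.5657 = 62.004562
L = 2 × 62.004562 = 124.009123
V = π·3.75² × L = 44.178647 × 124.009123 = 5478.555249

L=124.009 V=5478.555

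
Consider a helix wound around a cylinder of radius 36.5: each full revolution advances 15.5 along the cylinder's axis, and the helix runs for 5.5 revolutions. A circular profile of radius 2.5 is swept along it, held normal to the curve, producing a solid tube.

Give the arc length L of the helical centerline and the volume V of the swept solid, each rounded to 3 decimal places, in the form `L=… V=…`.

L=1264.227 V=24823.040

2πR = 2π·36.5 = 229.336264
per-turn = √(229.336264² + 15.5²) = √(52595.1219 + 240.25) = √52835.3719 = 229.859461
L = 5.5 × 229.859461 = 1264.227036
V = π·2.5² × L = 19.634954 × 1264.227036 = 24823.039805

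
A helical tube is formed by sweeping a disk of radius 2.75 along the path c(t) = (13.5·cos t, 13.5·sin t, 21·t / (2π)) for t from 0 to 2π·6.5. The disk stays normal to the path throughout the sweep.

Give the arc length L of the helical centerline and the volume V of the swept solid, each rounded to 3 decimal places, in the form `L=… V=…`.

2πR = 2π·13.5 = 84.823002
per-turn = √(84.823002² + 21²) = √(7194.9416 + 441) = √7635.9416 = 87.383875
L = 6.5 × 87.383875 = 567.995187
V = π·2.75² × L = 23.758294 × 567.995187 = 13494.596905

L=567.995 V=13494.597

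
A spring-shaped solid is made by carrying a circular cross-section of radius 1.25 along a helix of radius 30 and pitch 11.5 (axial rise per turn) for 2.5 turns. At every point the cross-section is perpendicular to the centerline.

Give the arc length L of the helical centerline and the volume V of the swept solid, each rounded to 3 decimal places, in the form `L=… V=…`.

L=472.115 V=2317.490

2πR = 2π·30 = 188.495559
per-turn = √(188.495559² + 11.5²) = √(35530.5758 + 132.25) = √35662.8258 = 188.846037
L = 2.5 × 188.846037 = 472.115094
V = π·1.25² × L = 4.908739 × 472.115094 = 2317.489546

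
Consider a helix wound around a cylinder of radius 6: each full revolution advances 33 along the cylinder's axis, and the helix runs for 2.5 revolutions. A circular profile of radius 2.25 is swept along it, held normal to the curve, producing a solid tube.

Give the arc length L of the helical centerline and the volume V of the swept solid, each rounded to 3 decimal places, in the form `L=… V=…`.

L=125.255 V=1992.100

2πR = 2π·6 = 37.699112
per-turn = √(37.699112² + 33²) = √(1421.2230 + 1089) = √2510.2230 = 50.102126
L = 2.5 × 50.102126 = 125.255315
V = π·2.25² × L = 15.904313 × 125.255315 = 1992.099712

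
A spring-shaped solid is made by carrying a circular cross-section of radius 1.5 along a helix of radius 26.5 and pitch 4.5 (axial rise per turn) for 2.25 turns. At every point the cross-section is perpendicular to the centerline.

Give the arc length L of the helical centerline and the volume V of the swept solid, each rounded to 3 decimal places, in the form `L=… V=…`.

L=374.772 V=2649.105

2πR = 2π·26.5 = 166.504411
per-turn = √(166.504411² + 4.5²) = √(27723.7188 + 20.25) = √27743.9688 = 166.565209
L = 2.25 × 166.565209 = 374.771720
V = π·1.5² × L = 7.068583 × 374.771720 = 2649.105183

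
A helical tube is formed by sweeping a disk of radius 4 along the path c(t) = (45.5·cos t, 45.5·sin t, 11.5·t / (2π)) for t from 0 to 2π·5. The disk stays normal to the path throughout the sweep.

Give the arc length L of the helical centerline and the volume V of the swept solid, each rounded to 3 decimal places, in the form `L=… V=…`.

2πR = 2π·45.5 = 285.884931
per-turn = √(285.884931² + 11.5²) = √(81730.1940 + 132.25) = √81862.4440 = 286.116137
L = 5 × 286.116137 = 1430.580687
V = π·4² × L = 50.265482 × 1430.580687 = 71908.828411

L=1430.581 V=71908.828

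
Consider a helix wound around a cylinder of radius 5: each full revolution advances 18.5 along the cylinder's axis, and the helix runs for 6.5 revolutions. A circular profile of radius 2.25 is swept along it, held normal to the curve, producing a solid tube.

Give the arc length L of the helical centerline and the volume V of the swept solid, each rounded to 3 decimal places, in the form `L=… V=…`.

2πR = 2π·5 = 31.415927
per-turn = √(31.415927² + 18.5²) = √(986.9604 + 342.25) = √1329.2104 = 36.458338
L = 6.5 × 36.458338 = 236.979200
V = π·2.25² × L = 15.904313 × 236.979200 = 3768.991321

L=236.979 V=3768.991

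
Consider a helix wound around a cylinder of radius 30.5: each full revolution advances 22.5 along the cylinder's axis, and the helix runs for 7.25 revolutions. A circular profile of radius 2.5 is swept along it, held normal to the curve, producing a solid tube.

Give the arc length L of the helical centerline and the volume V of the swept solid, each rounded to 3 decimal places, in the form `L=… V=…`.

2πR = 2π·30.5 = 191.637152
per-turn = √(191.637152² + 22.5²) = √(36724.7980 + 506.25) = √37231.0480 = 192.953487
L = 7.25 × 192.953487 = 1398.912778
V = π·2.5² × L = 19.634954 × 1398.912778 = 27467.588157

L=1398.913 V=27467.588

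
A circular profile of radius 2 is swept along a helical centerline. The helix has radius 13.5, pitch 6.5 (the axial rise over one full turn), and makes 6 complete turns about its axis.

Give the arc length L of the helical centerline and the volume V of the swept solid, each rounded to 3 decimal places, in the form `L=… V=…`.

L=510.430 V=6414.254

2πR = 2π·13.5 = 84.823002
per-turn = √(84.823002² + 6.5²) = √(7194.9416 + 42.25) = √7237.1916 = 85.071685
L = 6 × 85.071685 = 510.430111
V = π·2² × L = 12.566371 × 510.430111 = 6414.253944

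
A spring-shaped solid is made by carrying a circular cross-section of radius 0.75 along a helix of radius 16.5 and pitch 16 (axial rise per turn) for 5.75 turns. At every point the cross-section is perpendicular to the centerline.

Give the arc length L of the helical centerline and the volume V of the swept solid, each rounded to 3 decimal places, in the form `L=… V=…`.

L=603.175 V=1065.898

2πR = 2π·16.5 = 103.672558
per-turn = √(103.672558² + 16²) = √(10747.9992 + 256) = √11003.9992 = 104.899948
L = 5.75 × 104.899948 = 603.174704
V = π·0.75² × L = 1.767146 × 603.174704 = 1065.897685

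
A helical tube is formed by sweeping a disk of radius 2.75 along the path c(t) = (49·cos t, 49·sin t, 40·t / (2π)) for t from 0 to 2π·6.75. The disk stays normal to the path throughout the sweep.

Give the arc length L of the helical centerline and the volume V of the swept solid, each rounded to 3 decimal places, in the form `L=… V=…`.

2πR = 2π·49 = 307.876080
per-turn = √(307.876080² + 40²) = √(94787.6807 + 1600) = √96387.6807 = 310.463654
L = 6.75 × 310.463654 = 2095.629667
V = π·2.75² × L = 23.758294 × 2095.629667 = 49788.586667

L=2095.630 V=49788.587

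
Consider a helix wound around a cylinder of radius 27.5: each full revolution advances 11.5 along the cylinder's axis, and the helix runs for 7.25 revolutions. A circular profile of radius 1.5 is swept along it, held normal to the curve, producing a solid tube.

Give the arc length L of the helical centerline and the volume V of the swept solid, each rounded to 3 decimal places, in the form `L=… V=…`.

L=1255.482 V=8874.476

2πR = 2π·27.5 = 172.787596
per-turn = √(172.787596² + 11.5²) = √(29855.5533 + 132.25) = √29987.8033 = 173.169868
L = 7.25 × 173.169868 = 1255.481546
V = π·1.5² × L = 7.068583 × 1255.481546 = 8874.476102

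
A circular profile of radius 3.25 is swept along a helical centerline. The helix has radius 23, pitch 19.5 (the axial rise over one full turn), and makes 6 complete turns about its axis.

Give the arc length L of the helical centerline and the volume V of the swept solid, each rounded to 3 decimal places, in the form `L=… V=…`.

L=874.938 V=29033.121

2πR = 2π·23 = 144.513262
per-turn = √(144.513262² + 19.5²) = √(20884.0829 + 380.25) = √21264.3329 = 145.822951
L = 6 × 145.822951 = 874.937703
V = π·3.25² × L = 33.183072 × 874.937703 = 29033.121161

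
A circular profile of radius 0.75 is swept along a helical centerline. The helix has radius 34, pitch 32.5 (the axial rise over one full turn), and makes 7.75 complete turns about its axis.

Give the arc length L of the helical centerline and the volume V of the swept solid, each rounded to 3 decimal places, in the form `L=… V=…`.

2πR = 2π·34 = 213.628300
per-turn = √(213.628300² + 32.5²) = √(45637.0508 + 1056.25) = √46693.3008 = 216.086327
L = 7.75 × 216.086327 = 1674.669035
V = π·0.75² × L = 1.767146 × 1674.669035 = 2959.384465

L=1674.669 V=2959.384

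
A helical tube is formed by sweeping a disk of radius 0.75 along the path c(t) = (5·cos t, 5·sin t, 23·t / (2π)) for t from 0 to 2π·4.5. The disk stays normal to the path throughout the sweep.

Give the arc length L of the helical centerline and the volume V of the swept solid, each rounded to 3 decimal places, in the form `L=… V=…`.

L=175.209 V=309.620

2πR = 2π·5 = 31.415927
per-turn = √(31.415927² + 23²) = √(986.9604 + 529) = √1515.9604 = 38.935337
L = 4.5 × 38.935337 = 175.209015
V = π·0.75² × L = 1.767146 × 175.209015 = 309.619887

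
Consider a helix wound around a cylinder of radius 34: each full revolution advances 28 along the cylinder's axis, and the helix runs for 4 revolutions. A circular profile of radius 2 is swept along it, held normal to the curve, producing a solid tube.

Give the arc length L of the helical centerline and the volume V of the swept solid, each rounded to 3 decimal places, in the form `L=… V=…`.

L=861.822 V=10829.972

2πR = 2π·34 = 213.628300
per-turn = √(213.628300² + 28²) = √(45637.0508 + 784) = √46421.0508 = 215.455450
L = 4 × 215.455450 = 861.821798
V = π·2² × L = 12.566371 × 861.821798 = 10829.972121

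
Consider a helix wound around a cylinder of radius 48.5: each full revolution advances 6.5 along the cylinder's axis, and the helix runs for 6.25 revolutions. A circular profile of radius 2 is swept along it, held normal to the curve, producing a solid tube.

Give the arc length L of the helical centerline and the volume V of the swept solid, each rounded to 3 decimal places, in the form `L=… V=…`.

L=1905.024 V=23939.235

2πR = 2π·48.5 = 304.734487
per-turn = √(304.734487² + 6.5²) = √(92863.1078 + 42.25) = √92905.3578 = 304.803802
L = 6.25 × 304.803802 = 1905.023763
V = π·2² × L = 12.566371 × 1905.023763 = 23939.234641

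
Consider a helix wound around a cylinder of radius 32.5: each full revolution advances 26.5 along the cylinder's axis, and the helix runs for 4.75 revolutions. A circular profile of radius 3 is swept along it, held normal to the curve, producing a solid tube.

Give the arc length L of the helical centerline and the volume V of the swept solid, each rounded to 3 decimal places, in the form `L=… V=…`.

2πR = 2π·32.5 = 204.203522
per-turn = √(204.203522² + 26.5²) = √(41699.0786 + 702.25) = √42401.3286 = 205.915829
L = 4.75 × 205.915829 = 978.100187
V = π·3² × L = 28.274334 × 978.100187 = 27655.131266

L=978.100 V=27655.131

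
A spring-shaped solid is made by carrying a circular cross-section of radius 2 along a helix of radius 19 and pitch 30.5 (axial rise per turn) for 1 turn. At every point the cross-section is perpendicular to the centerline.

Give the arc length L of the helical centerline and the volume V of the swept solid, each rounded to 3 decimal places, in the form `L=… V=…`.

L=123.215 V=1548.367

2πR = 2π·19 = 119.380521
per-turn = √(119.380521² + 30.5²) = √(14251.7088 + 930.25) = √15181.9588 = 123.215091
L = 1 × 123.215091 = 123.215091
V = π·2² × L = 12.566371 × 123.215091 = 1548.366504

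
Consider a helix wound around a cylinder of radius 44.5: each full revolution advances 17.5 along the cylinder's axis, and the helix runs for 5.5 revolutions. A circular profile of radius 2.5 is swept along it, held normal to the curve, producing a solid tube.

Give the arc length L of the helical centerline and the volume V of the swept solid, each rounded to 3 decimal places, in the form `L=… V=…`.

L=1540.819 V=30253.906

2πR = 2π·44.5 = 279.601746
per-turn = √(279.601746² + 17.5²) = √(78177.1365 + 306.25) = √78483.3865 = 280.148865
L = 5.5 × 280.148865 = 1540.818757
V = π·2.5² × L = 19.634954 × 1540.818757 = 30253.905537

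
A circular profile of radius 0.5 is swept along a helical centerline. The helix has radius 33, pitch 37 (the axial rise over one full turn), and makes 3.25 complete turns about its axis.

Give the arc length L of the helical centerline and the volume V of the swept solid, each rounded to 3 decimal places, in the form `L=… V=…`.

L=684.517 V=537.618

2πR = 2π·33 = 207.345115
per-turn = √(207.345115² + 37²) = √(42991.9968 + 1369) = √44360.9968 = 210.620504
L = 3.25 × 210.620504 = 684.516639
V = π·0.5² × L = 0.785398 × 684.516639 = 537.618111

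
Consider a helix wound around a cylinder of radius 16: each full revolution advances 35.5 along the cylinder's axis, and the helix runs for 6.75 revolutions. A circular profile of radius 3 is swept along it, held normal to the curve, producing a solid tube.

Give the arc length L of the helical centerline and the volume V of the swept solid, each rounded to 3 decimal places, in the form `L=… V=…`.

L=719.650 V=20347.630

2πR = 2π·16 = 100.530965
per-turn = √(100.530965² + 35.5²) = √(10106.4749 + 1260.25) = √11366.7249 = 106.614844
L = 6.75 × 106.614844 = 719.650195
V = π·3² × L = 28.274334 × 719.650195 = 20347.629900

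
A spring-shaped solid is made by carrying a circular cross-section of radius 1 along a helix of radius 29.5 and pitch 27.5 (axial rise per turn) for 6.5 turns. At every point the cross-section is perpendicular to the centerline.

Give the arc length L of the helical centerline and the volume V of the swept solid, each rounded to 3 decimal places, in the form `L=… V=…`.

2πR = 2π·29.5 = 185.353967
per-turn = √(185.353967² + 27.5²) = √(34356.0929 + 756.25) = √35112.3429 = 187.382878
L = 6.5 × 187.382878 = 1217.988706
V = π·1² × L = 3.141593 × 1217.988706 = 3826.424371

L=1217.989 V=3826.424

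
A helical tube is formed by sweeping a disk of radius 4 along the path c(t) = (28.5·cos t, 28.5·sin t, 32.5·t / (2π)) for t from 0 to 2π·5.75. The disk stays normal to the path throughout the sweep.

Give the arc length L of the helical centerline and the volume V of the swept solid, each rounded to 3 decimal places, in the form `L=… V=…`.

2πR = 2π·28.5 = 179.070781
per-turn = √(179.070781² + 32.5²) = √(32066.3447 + 1056.25) = √33122.5947 = 181.996139
L = 5.75 × 181.996139 = 1046.477801
V = π·4² × L = 50.265482 × 1046.477801 = 52601.711530

L=1046.478 V=52601.712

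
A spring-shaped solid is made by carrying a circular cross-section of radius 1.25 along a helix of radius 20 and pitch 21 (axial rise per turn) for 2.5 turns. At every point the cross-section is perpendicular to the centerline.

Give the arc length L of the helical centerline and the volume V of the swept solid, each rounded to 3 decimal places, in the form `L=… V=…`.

2πR = 2π·20 = 125.663706
per-turn = √(125.663706² + 21²) = √(15791.3670 + 441) = √16232.3670 = 127.406307
L = 2.5 × 127.406307 = 318.515767
V = π·1.25² × L = 4.908739 × 318.515767 = 1563.510617

L=318.516 V=1563.511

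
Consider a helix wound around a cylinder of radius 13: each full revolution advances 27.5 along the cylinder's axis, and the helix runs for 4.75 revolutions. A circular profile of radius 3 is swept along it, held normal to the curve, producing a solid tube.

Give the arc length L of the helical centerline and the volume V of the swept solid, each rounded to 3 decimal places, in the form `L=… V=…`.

2πR = 2π·13 = 81.681409
per-turn = √(81.681409² + 27.5²) = √(6671.8526 + 756.25) = √7428.1026 = 86.186441
L = 4.75 × 86.186441 = 409.385594
V = π·3² × L = 28.274334 × 409.385594 = 11575.104964

L=409.386 V=11575.105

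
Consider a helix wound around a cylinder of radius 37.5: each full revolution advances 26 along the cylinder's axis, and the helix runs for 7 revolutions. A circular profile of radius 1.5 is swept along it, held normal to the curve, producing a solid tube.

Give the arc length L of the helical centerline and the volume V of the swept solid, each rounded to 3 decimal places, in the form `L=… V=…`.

2πR = 2π·37.5 = 235.619449
per-turn = √(235.619449² + 26²) = √(55516.5248 + 676) = √56192.5248 = 237.049625
L = 7 × 237.049625 = 1659.347376
V = π·1.5² × L = 7.068583 × 1659.347376 = 11729.235431

L=1659.347 V=11729.235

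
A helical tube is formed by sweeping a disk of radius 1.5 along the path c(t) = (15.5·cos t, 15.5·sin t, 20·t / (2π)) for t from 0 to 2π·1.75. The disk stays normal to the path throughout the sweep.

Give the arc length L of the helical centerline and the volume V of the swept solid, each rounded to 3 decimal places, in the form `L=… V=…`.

L=173.988 V=1229.849

2πR = 2π·15.5 = 97.389372
per-turn = √(97.389372² + 20²) = √(9484.6898 + 400) = √9884.6898 = 99.421777
L = 1.75 × 99.421777 = 173.988111
V = π·1.5² × L = 7.068583 × 173.988111 = 1229.849482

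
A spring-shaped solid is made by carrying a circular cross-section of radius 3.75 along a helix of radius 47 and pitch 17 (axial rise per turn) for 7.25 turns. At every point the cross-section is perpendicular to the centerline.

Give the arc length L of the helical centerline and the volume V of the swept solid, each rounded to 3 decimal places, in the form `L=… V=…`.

2πR = 2π·47 = 295.309709
per-turn = √(295.309709² + 17²) = √(87207.8245 + 289) = √87496.8245 = 295.798622
L = 7.25 × 295.798622 = 2144.540006
V = π·3.75² × L = 44.178647 × 2144.540006 = 94742.875238

L=2144.540 V=94742.875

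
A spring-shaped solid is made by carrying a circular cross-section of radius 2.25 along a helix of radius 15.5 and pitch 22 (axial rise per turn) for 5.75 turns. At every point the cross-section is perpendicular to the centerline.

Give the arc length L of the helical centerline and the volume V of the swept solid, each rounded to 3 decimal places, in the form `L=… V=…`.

L=574.099 V=9130.652

2πR = 2π·15.5 = 97.389372
per-turn = √(97.389372² + 22²) = √(9484.6898 + 484) = √9968.6898 = 99.843326
L = 5.75 × 99.843326 = 574.099127
V = π·2.25² × L = 15.904313 × 574.099127 = 9130.652097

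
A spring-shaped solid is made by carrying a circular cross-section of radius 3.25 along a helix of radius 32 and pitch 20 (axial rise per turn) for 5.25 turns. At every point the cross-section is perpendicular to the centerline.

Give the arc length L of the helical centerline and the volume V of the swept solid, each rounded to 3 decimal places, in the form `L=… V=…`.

2πR = 2π·32 = 201.061930
per-turn = √(201.061930² + 20²) = √(40425.8996 + 400) = √40825.8996 = 202.054200
L = 5.25 × 202.054200 = 1060.784549
V = π·3.25² × L = 33.183072 × 1060.784549 = 35200.090479

L=1060.785 V=35200.090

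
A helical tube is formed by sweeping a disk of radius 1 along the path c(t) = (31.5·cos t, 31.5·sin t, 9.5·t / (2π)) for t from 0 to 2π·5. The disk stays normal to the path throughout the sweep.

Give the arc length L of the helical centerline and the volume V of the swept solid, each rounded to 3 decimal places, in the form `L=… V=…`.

2πR = 2π·31.5 = 197.920337
per-turn = √(197.920337² + 9.5²) = √(39172.4599 + 90.25) = √39262.7099 = 198.148202
L = 5 × 198.148202 = 990.741009
V = π·1² × L = 3.141593 × 990.741009 = 3112.504675

L=990.741 V=3112.505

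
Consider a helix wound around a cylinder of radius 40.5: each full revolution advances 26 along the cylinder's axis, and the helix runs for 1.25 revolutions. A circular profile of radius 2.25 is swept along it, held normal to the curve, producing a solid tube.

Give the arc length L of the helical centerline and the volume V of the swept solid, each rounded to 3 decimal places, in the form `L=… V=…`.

L=319.742 V=5085.281

2πR = 2π·40.5 = 254.469005
per-turn = √(254.469005² + 26²) = √(64754.4745 + 676) = √65430.4745 = 255.793812
L = 1.25 × 255.793812 = 319.742266
V = π·2.25² × L = 15.904313 × 319.742266 = 5085.281009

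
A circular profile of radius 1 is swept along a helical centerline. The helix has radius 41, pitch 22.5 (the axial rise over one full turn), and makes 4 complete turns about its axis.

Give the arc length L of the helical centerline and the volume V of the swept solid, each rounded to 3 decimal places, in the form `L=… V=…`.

L=1034.365 V=3249.554

2πR = 2π·41 = 257.610598
per-turn = √(257.610598² + 22.5²) = √(66363.2200 + 506.25) = √66869.4700 = 258.591318
L = 4 × 258.591318 = 1034.365274
V = π·1² × L = 3.141593 × 1034.365274 = 3249.554346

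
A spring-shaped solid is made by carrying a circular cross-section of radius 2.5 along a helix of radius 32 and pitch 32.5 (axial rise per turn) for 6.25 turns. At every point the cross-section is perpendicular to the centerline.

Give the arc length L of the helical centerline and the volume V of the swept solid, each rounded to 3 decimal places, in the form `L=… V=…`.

L=1272.948 V=24994.274

2πR = 2π·32 = 201.061930
per-turn = √(201.061930² + 32.5²) = √(40425.8996 + 1056.25) = √41482.1496 = 203.671671
L = 6.25 × 203.671671 = 1272.947945
V = π·2.5² × L = 19.634954 × 1272.947945 = 24994.274446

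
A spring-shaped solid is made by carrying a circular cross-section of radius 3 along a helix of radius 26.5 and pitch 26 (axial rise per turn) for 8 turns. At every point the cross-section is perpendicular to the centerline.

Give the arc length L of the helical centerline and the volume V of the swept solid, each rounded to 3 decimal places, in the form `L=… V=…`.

L=1348.177 V=38118.815

2πR = 2π·26.5 = 166.504411
per-turn = √(166.504411² + 26²) = √(27723.7188 + 676) = √28399.7188 = 168.522161
L = 8 × 168.522161 = 1348.177288
V = π·3² × L = 28.274334 × 1348.177288 = 38118.814783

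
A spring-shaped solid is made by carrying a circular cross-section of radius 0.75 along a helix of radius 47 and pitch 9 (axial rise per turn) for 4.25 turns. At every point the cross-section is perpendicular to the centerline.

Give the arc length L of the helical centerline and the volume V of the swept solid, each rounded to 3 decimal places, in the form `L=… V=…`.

2πR = 2π·47 = 295.309709
per-turn = √(295.309709² + 9²) = √(87207.8245 + 81) = √87288.8245 = 295.446822
L = 4.25 × 295.446822 = 1255.648992
V = π·0.75² × L = 1.767146 × 1255.648992 = 2218.914928

L=1255.649 V=2218.915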